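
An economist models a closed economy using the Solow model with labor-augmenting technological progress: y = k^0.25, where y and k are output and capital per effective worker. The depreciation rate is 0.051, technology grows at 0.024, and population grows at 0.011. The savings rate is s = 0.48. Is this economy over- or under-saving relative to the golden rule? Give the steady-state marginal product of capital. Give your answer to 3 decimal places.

over-saving; MPK ≈ 0.045

n + g + δ = 0.011 + 0.024 + 0.051 = 0.086.
Steady-state k*: s·k^0.25 = 0.086·k gives k* = (0.48/0.086)^(1/0.75) ≈ 9.9005.
MPK = 0.25·9.9005^(-0.75) ≈ 0.0448.
MPK < n+g+δ = 0.086, so the economy is dynamically inefficient (over-saving).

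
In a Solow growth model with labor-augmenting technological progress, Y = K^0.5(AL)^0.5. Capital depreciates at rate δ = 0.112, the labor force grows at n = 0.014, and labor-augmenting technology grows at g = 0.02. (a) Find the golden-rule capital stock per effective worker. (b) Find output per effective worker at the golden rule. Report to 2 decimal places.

The effective depreciation rate is n + g + δ = 0.014 + 0.02 + 0.112 = 0.146.
Golden rule sets MPK = n+g+δ: 0.5·k^(0.5−1) = 0.146, so k_gold = (0.5/0.146)^(1/0.5) ≈ 11.7283.
y_gold = 11.7283^0.5 ≈ 3.4247.

(a) k_gold ≈ 11.73; (b) y_gold ≈ 3.42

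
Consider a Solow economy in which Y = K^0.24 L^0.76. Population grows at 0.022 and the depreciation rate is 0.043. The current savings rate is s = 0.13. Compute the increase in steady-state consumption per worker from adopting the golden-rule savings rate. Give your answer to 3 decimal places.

Capital per worker breaks even when investment replaces (n + δ)·k; here n + δ = 0.065.
Current steady state (s = 0.13): k* = (0.13/0.065)^(1/0.76) ≈ 2.4894, y* = 2.4894^0.24 ≈ 1.2447, c* = (1−0.13)·1.2447 ≈ 1.0829.
Maximizing c = f(k) − (n+δ)·k gives f'(k) = n+δ, i.e. 0.24·k^(0.24−1) = 0.065, so k_gold = (0.24/0.065)^(1/0.76) ≈ 5.5776.
y_gold = 5.5776^0.24 ≈ 1.5106, c_gold = y_gold − 0.065·k_gold ≈ 1.1480.
Gain: Δc = 1.1480 − 1.0829 ≈ 0.0652.

Δc ≈ 0.065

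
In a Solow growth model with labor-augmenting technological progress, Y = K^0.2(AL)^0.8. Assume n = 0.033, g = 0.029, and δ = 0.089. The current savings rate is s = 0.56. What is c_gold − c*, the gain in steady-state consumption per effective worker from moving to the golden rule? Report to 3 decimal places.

The effective depreciation rate is n + g + δ = 0.033 + 0.029 + 0.089 = 0.151.
Current steady state (s = 0.56): k* = (0.56/0.151)^(1/0.8) ≈ 5.1465, y* = 5.1465^0.2 ≈ 1.3877, c* = (1−0.56)·1.3877 ≈ 0.6106.
Golden rule sets MPK = n+g+δ: 0.2·k^(0.2−1) = 0.151, so k_gold = (0.2/0.151)^(1/0.8) ≈ 1.4209.
y_gold = 1.4209^0.2 ≈ 1.0728, c_gold = y_gold − 0.151·k_gold ≈ 0.8582.
Gain: Δc = 0.8582 − 0.6106 ≈ 0.2476.

Δc ≈ 0.248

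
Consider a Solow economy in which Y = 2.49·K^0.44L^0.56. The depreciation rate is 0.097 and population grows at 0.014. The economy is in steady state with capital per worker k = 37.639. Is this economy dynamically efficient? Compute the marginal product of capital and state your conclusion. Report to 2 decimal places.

Break-even investment rate: n + δ = 0.014 + 0.097 = 0.111.
MPK = 0.44·2.49·k^(0.44−1) = 0.44·2.49·37.639^(-0.56) ≈ 0.1436.
MPK > 0.111, so the economy is dynamically efficient (under-saving).

dynamically efficient; MPK ≈ 0.14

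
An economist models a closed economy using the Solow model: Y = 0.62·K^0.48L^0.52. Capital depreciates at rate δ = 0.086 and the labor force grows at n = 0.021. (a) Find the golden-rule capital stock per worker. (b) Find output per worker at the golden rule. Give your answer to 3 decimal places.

The effective depreciation rate is n + δ = 0.021 + 0.086 = 0.107.
Setting f'(k) = n+δ gives 0.48·0.62·k^(0.48−1) = 0.107, hence k_gold = (0.48·0.62/0.107)^(1/0.52) ≈ 7.1503.
y_gold = 0.62·7.1503^0.48 ≈ 1.5939.

(a) k_gold ≈ 7.150; (b) y_gold ≈ 1.594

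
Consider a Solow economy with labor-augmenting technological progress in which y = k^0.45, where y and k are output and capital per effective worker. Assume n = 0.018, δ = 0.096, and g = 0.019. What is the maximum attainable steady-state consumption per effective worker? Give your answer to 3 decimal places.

c_gold ≈ 1.491

Capital per effective worker breaks even when investment replaces (n + g + δ)·k; here n + g + δ = 0.133.
Maximizing c = f(k) − (n+g+δ)·k gives f'(k) = n+g+δ, i.e. 0.45·k^(0.45−1) = 0.133, so k_gold = (0.45/0.133)^(1/0.55) ≈ 9.1722.
y_gold = 9.1722^0.45 ≈ 2.7109.
c_gold = y_gold − (n+g+δ)·k_gold = 2.7109 − 0.133·9.1722 ≈ 1.4910.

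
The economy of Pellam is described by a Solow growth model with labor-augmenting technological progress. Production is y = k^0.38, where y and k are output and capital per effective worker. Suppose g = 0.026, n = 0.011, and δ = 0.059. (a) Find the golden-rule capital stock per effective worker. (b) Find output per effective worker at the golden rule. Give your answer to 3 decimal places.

(a) k_gold ≈ 9.199; (b) y_gold ≈ 2.324

n + g + δ = 0.011 + 0.026 + 0.059 = 0.096.
Maximizing c = f(k) − (n+g+δ)·k gives f'(k) = n+g+δ, i.e. 0.38·k^(0.38−1) = 0.096, so k_gold = (0.38/0.096)^(1/0.62) ≈ 9.1988.
y_gold = 9.1988^0.38 ≈ 2.3239.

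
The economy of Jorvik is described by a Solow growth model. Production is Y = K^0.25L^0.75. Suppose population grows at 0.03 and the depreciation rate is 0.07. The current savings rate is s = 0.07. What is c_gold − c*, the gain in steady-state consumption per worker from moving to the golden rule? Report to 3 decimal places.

Δc ≈ 0.192

The effective depreciation rate is n + δ = 0.03 + 0.07 = 0.1.
Current steady state (s = 0.07): k* = (0.07/0.1)^(1/0.75) ≈ 0.6215, y* = 0.6215^0.25 ≈ 0.8879, c* = (1−0.07)·0.8879 ≈ 0.8258.
Setting f'(k) = n+δ gives 0.25·k^(0.25−1) = 0.1, hence k_gold = (0.25/0.1)^(1/0.75) ≈ 3.3930.
y_gold = 3.3930^0.25 ≈ 1.3572, c_gold = y_gold − 0.1·k_gold ≈ 1.0179.
Gain: Δc = 1.0179 − 0.8258 ≈ 0.1922.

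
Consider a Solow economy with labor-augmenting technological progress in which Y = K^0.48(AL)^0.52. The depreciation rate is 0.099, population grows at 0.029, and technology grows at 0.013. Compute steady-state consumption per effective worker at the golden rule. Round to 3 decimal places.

c_gold ≈ 1.611

Capital per effective worker breaks even when investment replaces (n + g + δ)·k; here n + g + δ = 0.141.
Setting f'(k) = n+g+δ gives 0.48·k^(0.48−1) = 0.141, hence k_gold = (0.48/0.141)^(1/0.52) ≈ 10.5468.
y_gold = 10.5468^0.48 ≈ 3.0981.
c_gold = y_gold − (n+g+δ)·k_gold = 3.0981 − 0.141·10.5468 ≈ 1.6110.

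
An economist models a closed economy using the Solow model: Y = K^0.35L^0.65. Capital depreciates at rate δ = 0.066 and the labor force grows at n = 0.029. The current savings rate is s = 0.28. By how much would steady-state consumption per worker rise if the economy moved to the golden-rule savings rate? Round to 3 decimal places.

Break-even investment rate: n + δ = 0.029 + 0.066 = 0.095.
Current steady state (s = 0.28): k* = (0.28/0.095)^(1/0.65) ≈ 5.2748, y* = 5.2748^0.35 ≈ 1.7897, c* = (1−0.28)·1.7897 ≈ 1.2886.
Setting f'(k) = n+δ gives 0.35·k^(0.35−1) = 0.095, hence k_gold = (0.35/0.095)^(1/0.65) ≈ 7.4353.
y_gold = 7.4353^0.35 ≈ 2.0182, c_gold = y_gold − 0.095·k_gold ≈ 1.3118.
Gain: Δc = 1.3118 − 1.2886 ≈ 0.0232.

Δc ≈ 0.023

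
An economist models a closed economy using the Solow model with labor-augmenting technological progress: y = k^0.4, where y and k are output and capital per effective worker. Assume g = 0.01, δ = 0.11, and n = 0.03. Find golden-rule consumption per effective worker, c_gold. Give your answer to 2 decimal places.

Break-even investment rate: n + g + δ = 0.03 + 0.01 + 0.11 = 0.15.
Golden rule sets MPK = n+g+δ: 0.4·k^(0.4−1) = 0.15, so k_gold = (0.4/0.15)^(1/0.6) ≈ 5.1280.
y_gold = 5.1280^0.4 ≈ 1.9230.
c_gold = y_gold − (n+g+δ)·k_gold = 1.9230 − 0.15·5.1280 ≈ 1.1538.

c_gold ≈ 1.15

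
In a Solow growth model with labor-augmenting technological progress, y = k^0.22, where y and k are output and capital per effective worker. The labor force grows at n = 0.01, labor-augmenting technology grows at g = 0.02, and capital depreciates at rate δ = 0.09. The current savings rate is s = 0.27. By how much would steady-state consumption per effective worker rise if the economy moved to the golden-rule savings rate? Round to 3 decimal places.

Δc ≈ 0.008

n + g + δ = 0.01 + 0.02 + 0.09 = 0.12.
Current steady state (s = 0.27): k* = (0.27/0.12)^(1/0.78) ≈ 2.8282, y* = 2.8282^0.22 ≈ 1.2570, c* = (1−0.27)·1.2570 ≈ 0.9176.
Golden rule sets MPK = n+g+δ: 0.22·k^(0.22−1) = 0.12, so k_gold = (0.22/0.12)^(1/0.78) ≈ 2.1751.
y_gold = 2.1751^0.22 ≈ 1.1864, c_gold = y_gold − 0.12·k_gold ≈ 0.9254.
Gain: Δc = 0.9254 − 0.9176 ≈ 0.0078.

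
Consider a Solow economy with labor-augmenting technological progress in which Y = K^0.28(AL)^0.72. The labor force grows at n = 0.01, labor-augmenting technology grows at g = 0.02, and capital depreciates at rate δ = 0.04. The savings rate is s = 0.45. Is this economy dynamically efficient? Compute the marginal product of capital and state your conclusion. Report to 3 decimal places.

dynamically inefficient; MPK ≈ 0.044

The effective depreciation rate is n + g + δ = 0.01 + 0.02 + 0.04 = 0.07.
Steady-state k*: s·k^0.28 = 0.07·k gives k* = (0.45/0.07)^(1/0.72) ≈ 13.2550.
MPK = 0.28·13.2550^(-0.72) ≈ 0.0436.
MPK < n+g+δ = 0.07, so the economy is dynamically inefficient (over-saving).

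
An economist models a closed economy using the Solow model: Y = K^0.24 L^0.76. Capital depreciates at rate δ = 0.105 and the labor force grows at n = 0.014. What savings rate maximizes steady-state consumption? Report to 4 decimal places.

Break-even investment rate: n + δ = 0.014 + 0.105 = 0.119.
At the golden rule MPK = n+δ, and in any Cobb-Douglas steady state s = (n+δ)·k/y = MPK·k/y = capital's share 0.24.

s_gold = 0.2400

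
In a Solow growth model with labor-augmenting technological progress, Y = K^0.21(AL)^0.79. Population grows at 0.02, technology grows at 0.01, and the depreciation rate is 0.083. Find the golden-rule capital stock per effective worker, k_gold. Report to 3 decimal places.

k_gold ≈ 2.191

The effective depreciation rate is n + g + δ = 0.02 + 0.01 + 0.083 = 0.113.
At the golden rule the marginal product of capital equals n+g+δ: 0.21·k^(0.21−1) = 0.113. Solving, k_gold = (0.21/0.113)^(1/0.79) ≈ 2.1912.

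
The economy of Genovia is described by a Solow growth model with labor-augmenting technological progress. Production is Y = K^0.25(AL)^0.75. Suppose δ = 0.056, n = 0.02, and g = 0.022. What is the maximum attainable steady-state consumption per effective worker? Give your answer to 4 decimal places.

c_gold ≈ 1.0248

n + g + δ = 0.02 + 0.022 + 0.056 = 0.098.
Golden rule sets MPK = n+g+δ: 0.25·k^(0.25−1) = 0.098, so k_gold = (0.25/0.098)^(1/0.75) ≈ 3.4857.
y_gold = 3.4857^0.25 ≈ 1.3664.
c_gold = y_gold − (n+g+δ)·k_gold = 1.3664 − 0.098·3.4857 ≈ 1.0248.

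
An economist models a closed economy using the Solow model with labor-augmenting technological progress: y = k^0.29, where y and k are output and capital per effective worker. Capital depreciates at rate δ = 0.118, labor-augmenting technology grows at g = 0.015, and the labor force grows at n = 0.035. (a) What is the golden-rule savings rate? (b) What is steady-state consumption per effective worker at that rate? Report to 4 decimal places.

(a) s_gold = 0.2900; (b) c_gold ≈ 0.8874

Break-even investment rate: n + g + δ = 0.035 + 0.015 + 0.118 = 0.168.
For Cobb-Douglas, s_gold equals capital's share: s_gold = 0.29.
Setting f'(k) = n+g+δ gives 0.29·k^(0.29−1) = 0.168, hence k_gold = (0.29/0.168)^(1/0.71) ≈ 2.1574.
y_gold = 2.1574^0.29 ≈ 1.2498; c_gold = (1−0.29)·y_gold ≈ 0.8874.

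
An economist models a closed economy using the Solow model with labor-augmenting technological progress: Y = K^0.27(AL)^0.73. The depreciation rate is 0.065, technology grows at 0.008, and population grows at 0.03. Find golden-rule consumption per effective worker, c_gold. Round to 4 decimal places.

Break-even investment rate: n + g + δ = 0.03 + 0.008 + 0.065 = 0.103.
Golden rule sets MPK = n+g+δ: 0.27·k^(0.27−1) = 0.103, so k_gold = (0.27/0.103)^(1/0.73) ≈ 3.7439.
y_gold = 3.7439^0.27 ≈ 1.4282.
c_gold = y_gold − (n+g+δ)·k_gold = 1.4282 − 0.103·3.7439 ≈ 1.0426.

c_gold ≈ 1.0426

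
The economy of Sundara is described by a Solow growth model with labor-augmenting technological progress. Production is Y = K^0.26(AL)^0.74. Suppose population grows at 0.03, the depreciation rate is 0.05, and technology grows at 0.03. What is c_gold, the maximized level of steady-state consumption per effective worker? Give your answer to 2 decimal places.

Capital per effective worker breaks even when investment replaces (n + g + δ)·k; here n + g + δ = 0.11.
Setting f'(k) = n+g+δ gives 0.26·k^(0.26−1) = 0.11, hence k_gold = (0.26/0.11)^(1/0.74) ≈ 3.1977.
y_gold = 3.1977^0.26 ≈ 1.3529.
c_gold = y_gold − (n+g+δ)·k_gold = 1.3529 − 0.11·3.1977 ≈ 1.0011.

c_gold ≈ 1.00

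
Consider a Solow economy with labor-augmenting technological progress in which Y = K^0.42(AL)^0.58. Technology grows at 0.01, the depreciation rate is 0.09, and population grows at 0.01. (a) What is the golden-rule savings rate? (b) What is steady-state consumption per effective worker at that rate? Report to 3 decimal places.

(a) s_gold = 0.420; (b) c_gold ≈ 1.530

n + g + δ = 0.01 + 0.01 + 0.09 = 0.11.
For Cobb-Douglas, s_gold equals capital's share: s_gold = 0.42.
Setting f'(k) = n+g+δ gives 0.42·k^(0.42−1) = 0.11, hence k_gold = (0.42/0.11)^(1/0.58) ≈ 10.0740.
y_gold = 10.0740^0.42 ≈ 2.6384; c_gold = (1−0.42)·y_gold ≈ 1.5303.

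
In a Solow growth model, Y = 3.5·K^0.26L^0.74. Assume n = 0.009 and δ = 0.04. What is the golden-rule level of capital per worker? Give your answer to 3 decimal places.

Break-even investment rate: n + δ = 0.009 + 0.04 = 0.049.
Maximizing c = f(k) − (n+δ)·k gives f'(k) = n+δ, i.e. 0.26·3.5·k^(0.26−1) = 0.049, so k_gold = (0.26·3.5/0.049)^(1/0.74) ≈ 51.8389.

k_gold ≈ 51.839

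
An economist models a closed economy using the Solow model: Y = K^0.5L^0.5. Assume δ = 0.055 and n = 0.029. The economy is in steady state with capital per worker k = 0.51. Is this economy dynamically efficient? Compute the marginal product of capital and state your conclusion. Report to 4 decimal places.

Capital per worker breaks even when investment replaces (n + δ)·k; here n + δ = 0.084.
MPK = 0.5·k^(0.5−1) = 0.5·0.51^(-0.5) ≈ 0.7001.
MPK > 0.084, so the economy is dynamically efficient (under-saving).

dynamically efficient; MPK ≈ 0.7001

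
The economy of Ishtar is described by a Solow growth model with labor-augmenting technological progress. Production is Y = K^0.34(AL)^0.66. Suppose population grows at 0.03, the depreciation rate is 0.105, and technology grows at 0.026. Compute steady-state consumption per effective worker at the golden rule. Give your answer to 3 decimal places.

c_gold ≈ 0.970

Capital per effective worker breaks even when investment replaces (n + g + δ)·k; here n + g + δ = 0.161.
Maximizing c = f(k) − (n+g+δ)·k gives f'(k) = n+g+δ, i.e. 0.34·k^(0.34−1) = 0.161, so k_gold = (0.34/0.161)^(1/0.66) ≈ 3.1038.
y_gold = 3.1038^0.34 ≈ 1.4698.
c_gold = y_gold − (n+g+δ)·k_gold = 1.4698 − 0.161·3.1038 ≈ 0.9700.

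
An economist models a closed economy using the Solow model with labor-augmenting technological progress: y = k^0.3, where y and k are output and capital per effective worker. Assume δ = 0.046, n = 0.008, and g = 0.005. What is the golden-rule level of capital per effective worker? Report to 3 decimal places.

k_gold ≈ 10.208

Capital per effective worker breaks even when investment replaces (n + g + δ)·k; here n + g + δ = 0.059.
At the golden rule the marginal product of capital equals n+g+δ: 0.3·k^(0.3−1) = 0.059. Solving, k_gold = (0.3/0.059)^(1/0.7) ≈ 10.2084.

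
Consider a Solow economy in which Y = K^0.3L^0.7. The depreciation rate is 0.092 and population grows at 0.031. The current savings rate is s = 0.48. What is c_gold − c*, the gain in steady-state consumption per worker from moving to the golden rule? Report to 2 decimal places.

n + δ = 0.031 + 0.092 = 0.123.
Current steady state (s = 0.48): k* = (0.48/0.123)^(1/0.7) ≈ 6.9946, y* = 6.9946^0.3 ≈ 1.7924, c* = (1−0.48)·1.7924 ≈ 0.9320.
Golden rule sets MPK = n+δ: 0.3·k^(0.3−1) = 0.123, so k_gold = (0.3/0.123)^(1/0.7) ≈ 3.5741.
y_gold = 3.5741^0.3 ≈ 1.4654, c_gold = y_gold − 0.123·k_gold ≈ 1.0258.
Gain: Δc = 1.0258 − 0.9320 ≈ 0.0937.

Δc ≈ 0.09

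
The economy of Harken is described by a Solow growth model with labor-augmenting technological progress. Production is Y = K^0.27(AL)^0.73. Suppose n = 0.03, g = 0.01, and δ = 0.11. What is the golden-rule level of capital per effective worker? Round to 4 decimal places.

k_gold ≈ 2.2371

Break-even investment rate: n + g + δ = 0.03 + 0.01 + 0.11 = 0.15.
Golden rule sets MPK = n+g+δ: 0.27·k^(0.27−1) = 0.15, so k_gold = (0.27/0.15)^(1/0.73) ≈ 2.2371.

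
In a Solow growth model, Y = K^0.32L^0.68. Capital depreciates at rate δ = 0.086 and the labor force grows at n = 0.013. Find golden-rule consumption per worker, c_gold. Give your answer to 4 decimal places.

c_gold ≈ 1.1811

The effective depreciation rate is n + δ = 0.013 + 0.086 = 0.099.
Maximizing c = f(k) − (n+δ)·k gives f'(k) = n+δ, i.e. 0.32·k^(0.32−1) = 0.099, so k_gold = (0.32/0.099)^(1/0.68) ≈ 5.6142.
y_gold = 5.6142^0.32 ≈ 1.7369.
c_gold = y_gold − (n+δ)·k_gold = 1.7369 − 0.099·5.6142 ≈ 1.1811.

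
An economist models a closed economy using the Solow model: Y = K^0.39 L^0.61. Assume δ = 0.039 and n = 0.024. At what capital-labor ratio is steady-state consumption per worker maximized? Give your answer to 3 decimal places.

k_gold ≈ 19.857

Capital per worker breaks even when investment replaces (n + δ)·k; here n + δ = 0.063.
Maximizing c = f(k) − (n+δ)·k gives f'(k) = n+δ, i.e. 0.39·k^(0.39−1) = 0.063, so k_gold = (0.39/0.063)^(1/0.61) ≈ 19.8568.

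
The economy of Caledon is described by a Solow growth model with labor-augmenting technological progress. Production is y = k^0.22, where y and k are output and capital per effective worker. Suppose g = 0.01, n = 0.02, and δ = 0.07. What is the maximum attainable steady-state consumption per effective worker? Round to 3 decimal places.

The effective depreciation rate is n + g + δ = 0.02 + 0.01 + 0.07 = 0.1.
At the golden rule the marginal product of capital equals n+g+δ: 0.22·k^(0.22−1) = 0.1. Solving, k_gold = (0.22/0.1)^(1/0.78) ≈ 2.7479.
y_gold = 2.7479^0.22 ≈ 1.2491.
c_gold = y_gold − (n+g+δ)·k_gold = 1.2491 − 0.1·2.7479 ≈ 0.9743.

c_gold ≈ 0.974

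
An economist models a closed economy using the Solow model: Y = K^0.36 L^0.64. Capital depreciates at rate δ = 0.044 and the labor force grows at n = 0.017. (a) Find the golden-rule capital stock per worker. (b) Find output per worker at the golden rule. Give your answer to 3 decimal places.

(a) k_gold ≈ 16.019; (b) y_gold ≈ 2.714

Break-even investment rate: n + δ = 0.017 + 0.044 = 0.061.
At the golden rule the marginal product of capital equals n+δ: 0.36·k^(0.36−1) = 0.061. Solving, k_gold = (0.36/0.061)^(1/0.64) ≈ 16.0193.
y_gold = 16.0193^0.36 ≈ 2.7144.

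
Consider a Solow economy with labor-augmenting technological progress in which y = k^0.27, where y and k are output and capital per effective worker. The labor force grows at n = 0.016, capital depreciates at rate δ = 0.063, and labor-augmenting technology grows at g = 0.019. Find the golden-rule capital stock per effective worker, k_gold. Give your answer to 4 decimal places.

k_gold ≈ 4.0080

n + g + δ = 0.016 + 0.019 + 0.063 = 0.098.
Golden rule sets MPK = n+g+δ: 0.27·k^(0.27−1) = 0.098, so k_gold = (0.27/0.098)^(1/0.73) ≈ 4.0080.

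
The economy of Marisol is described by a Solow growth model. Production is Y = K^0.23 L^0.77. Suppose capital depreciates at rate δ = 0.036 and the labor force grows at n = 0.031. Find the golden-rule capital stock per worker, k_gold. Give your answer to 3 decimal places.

k_gold ≈ 4.962

Capital per worker breaks even when investment replaces (n + δ)·k; here n + δ = 0.067.
Setting f'(k) = n+δ gives 0.23·k^(0.23−1) = 0.067, hence k_gold = (0.23/0.067)^(1/0.77) ≈ 4.9620.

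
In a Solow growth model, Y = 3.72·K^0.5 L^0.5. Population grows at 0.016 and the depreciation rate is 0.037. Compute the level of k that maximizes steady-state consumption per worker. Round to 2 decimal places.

n + δ = 0.016 + 0.037 = 0.053.
At the golden rule the marginal product of capital equals n+δ: 0.5·3.72·k^(0.5−1) = 0.053. Solving, k_gold = (0.5·3.72/0.053)^(1/0.5) ≈ 1231.6127.

k_gold ≈ 1231.61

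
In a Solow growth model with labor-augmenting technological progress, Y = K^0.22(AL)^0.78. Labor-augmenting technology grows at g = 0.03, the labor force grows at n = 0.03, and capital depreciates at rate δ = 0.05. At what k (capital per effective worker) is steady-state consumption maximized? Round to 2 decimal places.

k_gold ≈ 2.43

The effective depreciation rate is n + g + δ = 0.03 + 0.03 + 0.05 = 0.11.
Maximizing c = f(k) − (n+g+δ)·k gives f'(k) = n+g+δ, i.e. 0.22·k^(0.22−1) = 0.11, so k_gold = (0.22/0.11)^(1/0.78) ≈ 2.4318.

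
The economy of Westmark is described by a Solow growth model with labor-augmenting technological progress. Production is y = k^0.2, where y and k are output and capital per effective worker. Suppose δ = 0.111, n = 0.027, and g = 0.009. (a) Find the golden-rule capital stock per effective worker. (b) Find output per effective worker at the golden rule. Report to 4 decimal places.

(a) k_gold ≈ 1.4694; (b) y_gold ≈ 1.0800

Capital per effective worker breaks even when investment replaces (n + g + δ)·k; here n + g + δ = 0.147.
Golden rule sets MPK = n+g+δ: 0.2·k^(0.2−1) = 0.147, so k_gold = (0.2/0.147)^(1/0.8) ≈ 1.4694.
y_gold = 1.4694^0.2 ≈ 1.0800.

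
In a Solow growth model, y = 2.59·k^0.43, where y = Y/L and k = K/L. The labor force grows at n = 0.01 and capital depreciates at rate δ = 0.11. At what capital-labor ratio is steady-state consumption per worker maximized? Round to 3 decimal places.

k_gold ≈ 49.833

Capital per worker breaks even when investment replaces (n + δ)·k; here n + δ = 0.12.
Golden rule sets MPK = n+δ: 0.43·2.59·k^(0.43−1) = 0.12, so k_gold = (0.43·2.59/0.12)^(1/0.57) ≈ 49.8335.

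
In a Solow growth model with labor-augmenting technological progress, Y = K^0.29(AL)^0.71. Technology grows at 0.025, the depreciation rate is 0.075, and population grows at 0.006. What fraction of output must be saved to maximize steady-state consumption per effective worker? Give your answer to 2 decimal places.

Break-even investment rate: n + g + δ = 0.006 + 0.025 + 0.075 = 0.106.
At the golden rule MPK = n+g+δ, and in any Cobb-Douglas steady state s = (n+g+δ)·k/y = MPK·k/y = capital's share 0.29.

s_gold = 0.29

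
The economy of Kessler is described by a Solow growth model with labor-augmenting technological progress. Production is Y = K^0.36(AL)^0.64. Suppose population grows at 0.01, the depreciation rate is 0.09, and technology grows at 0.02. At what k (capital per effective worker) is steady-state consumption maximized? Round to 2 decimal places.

n + g + δ = 0.01 + 0.02 + 0.09 = 0.12.
Golden rule sets MPK = n+g+δ: 0.36·k^(0.36−1) = 0.12, so k_gold = (0.36/0.12)^(1/0.64) ≈ 5.5655.

k_gold ≈ 5.57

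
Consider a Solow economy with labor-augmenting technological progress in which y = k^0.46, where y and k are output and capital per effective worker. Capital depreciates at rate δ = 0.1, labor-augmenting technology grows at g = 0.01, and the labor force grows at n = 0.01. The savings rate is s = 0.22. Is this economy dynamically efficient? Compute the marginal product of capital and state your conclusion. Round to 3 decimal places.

Capital per effective worker breaks even when investment replaces (n + g + δ)·k; here n + g + δ = 0.12.
Steady-state k*: s·k^0.46 = 0.12·k gives k* = (0.22/0.12)^(1/0.54) ≈ 3.0724.
MPK = 0.46·3.0724^(-0.54) ≈ 0.2509.
MPK > n+g+δ = 0.12, so the economy is dynamically efficient (under-saving).

dynamically efficient; MPK ≈ 0.251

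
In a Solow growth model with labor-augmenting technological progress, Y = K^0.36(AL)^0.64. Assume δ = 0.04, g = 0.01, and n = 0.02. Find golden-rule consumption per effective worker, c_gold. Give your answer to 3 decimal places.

c_gold ≈ 1.608

Break-even investment rate: n + g + δ = 0.02 + 0.01 + 0.04 = 0.07.
At the golden rule the marginal product of capital equals n+g+δ: 0.36·k^(0.36−1) = 0.07. Solving, k_gold = (0.36/0.07)^(1/0.64) ≈ 12.9198.
y_gold = 12.9198^0.36 ≈ 2.5122.
c_gold = y_gold − (n+g+δ)·k_gold = 2.5122 − 0.07·12.9198 ≈ 1.6078.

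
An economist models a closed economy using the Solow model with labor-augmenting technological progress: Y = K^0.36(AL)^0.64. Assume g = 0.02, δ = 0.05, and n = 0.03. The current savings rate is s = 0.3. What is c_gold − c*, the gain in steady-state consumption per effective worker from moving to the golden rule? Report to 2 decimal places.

Capital per effective worker breaks even when investment replaces (n + g + δ)·k; here n + g + δ = 0.1.
Current steady state (s = 0.3): k* = (0.3/0.1)^(1/0.64) ≈ 5.5655, y* = 5.5655^0.36 ≈ 1.8552, c* = (1−0.3)·1.8552 ≈ 1.2986.
Golden rule sets MPK = n+g+δ: 0.36·k^(0.36−1) = 0.1, so k_gold = (0.36/0.1)^(1/0.64) ≈ 7.3998.
y_gold = 7.3998^0.36 ≈ 2.0555, c_gold = y_gold − 0.1·k_gold ≈ 1.3155.
Gain: Δc = 1.3155 − 1.2986 ≈ 0.0169.

Δc ≈ 0.02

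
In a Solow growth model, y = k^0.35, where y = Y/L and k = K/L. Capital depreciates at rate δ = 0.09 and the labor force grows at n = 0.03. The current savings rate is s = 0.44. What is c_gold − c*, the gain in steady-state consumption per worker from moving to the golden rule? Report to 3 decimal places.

The effective depreciation rate is n + δ = 0.03 + 0.09 = 0.12.
Current steady state (s = 0.44): k* = (0.44/0.12)^(1/0.65) ≈ 7.3809, y* = 7.3809^0.35 ≈ 2.0130, c* = (1−0.44)·2.0130 ≈ 1.1273.
At the golden rule the marginal product of capital equals n+δ: 0.35·k^(0.35−1) = 0.12. Solving, k_gold = (0.35/0.12)^(1/0.65) ≈ 5.1905.
y_gold = 5.1905^0.35 ≈ 1.7796, c_gold = y_gold − 0.12·k_gold ≈ 1.1567.
Gain: Δc = 1.1567 − 1.1273 ≈ 0.0295.

Δc ≈ 0.029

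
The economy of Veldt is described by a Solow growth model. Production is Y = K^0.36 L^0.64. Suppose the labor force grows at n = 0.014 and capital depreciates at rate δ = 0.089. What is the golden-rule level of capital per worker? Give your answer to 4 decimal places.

Capital per worker breaks even when investment replaces (n + δ)·k; here n + δ = 0.103.
Maximizing c = f(k) − (n+δ)·k gives f'(k) = n+δ, i.e. 0.36·k^(0.36−1) = 0.103, so k_gold = (0.36/0.103)^(1/0.64) ≈ 7.0659.

k_gold ≈ 7.0659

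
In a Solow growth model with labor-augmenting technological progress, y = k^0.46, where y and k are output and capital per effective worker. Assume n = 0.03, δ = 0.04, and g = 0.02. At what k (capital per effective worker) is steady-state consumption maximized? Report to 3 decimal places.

Capital per effective worker breaks even when investment replaces (n + g + δ)·k; here n + g + δ = 0.09.
Setting f'(k) = n+g+δ gives 0.46·k^(0.46−1) = 0.09, hence k_gold = (0.46/0.09)^(1/0.54) ≈ 20.5147.

k_gold ≈ 20.515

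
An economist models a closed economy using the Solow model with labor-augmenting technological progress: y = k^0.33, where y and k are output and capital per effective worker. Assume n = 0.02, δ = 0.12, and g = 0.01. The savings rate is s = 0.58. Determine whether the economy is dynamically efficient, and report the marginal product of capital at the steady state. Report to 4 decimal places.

Capital per effective worker breaks even when investment replaces (n + g + δ)·k; here n + g + δ = 0.15.
Steady-state k*: s·k^0.33 = 0.15·k gives k* = (0.58/0.15)^(1/0.67) ≈ 7.5270.
MPK = 0.33·7.5270^(-0.67) ≈ 0.0853.
MPK < n+g+δ = 0.15, so the economy is dynamically inefficient (over-saving).

dynamically inefficient; MPK ≈ 0.0853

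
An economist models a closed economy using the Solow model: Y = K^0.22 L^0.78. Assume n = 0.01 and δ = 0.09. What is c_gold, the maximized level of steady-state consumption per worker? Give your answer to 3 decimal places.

The effective depreciation rate is n + δ = 0.01 + 0.09 = 0.1.
Maximizing c = f(k) − (n+δ)·k gives f'(k) = n+δ, i.e. 0.22·k^(0.22−1) = 0.1, so k_gold = (0.22/0.1)^(1/0.78) ≈ 2.7479.
y_gold = 2.7479^0.22 ≈ 1.2491.
c_gold = y_gold − (n+δ)·k_gold = 1.2491 − 0.1·2.7479 ≈ 0.9743.

c_gold ≈ 0.974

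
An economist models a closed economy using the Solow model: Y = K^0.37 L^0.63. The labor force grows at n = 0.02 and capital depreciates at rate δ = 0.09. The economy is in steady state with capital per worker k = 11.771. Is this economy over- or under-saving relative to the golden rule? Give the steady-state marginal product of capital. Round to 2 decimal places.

over-saving; MPK ≈ 0.08

n + δ = 0.02 + 0.09 = 0.11.
MPK = 0.37·k^(0.37−1) = 0.37·11.771^(-0.63) ≈ 0.0783.
MPK < 0.11, so the economy is dynamically inefficient (over-saving).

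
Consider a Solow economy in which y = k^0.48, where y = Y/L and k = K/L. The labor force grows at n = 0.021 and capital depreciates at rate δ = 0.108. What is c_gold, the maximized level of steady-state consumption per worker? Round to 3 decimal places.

Break-even investment rate: n + δ = 0.021 + 0.108 = 0.129.
Maximizing c = f(k) − (n+δ)·k gives f'(k) = n+δ, i.e. 0.48·k^(0.48−1) = 0.129, so k_gold = (0.48/0.129)^(1/0.52) ≈ 12.5143.
y_gold = 12.5143^0.48 ≈ 3.3632.
c_gold = y_gold − (n+δ)·k_gold = 3.3632 − 0.129·12.5143 ≈ 1.7489.

c_gold ≈ 1.749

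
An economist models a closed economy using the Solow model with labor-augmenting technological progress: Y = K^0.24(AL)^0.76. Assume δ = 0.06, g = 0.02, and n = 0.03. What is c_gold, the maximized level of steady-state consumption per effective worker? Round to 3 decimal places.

c_gold ≈ 0.972

Capital per effective worker breaks even when investment replaces (n + g + δ)·k; here n + g + δ = 0.11.
Golden rule sets MPK = n+g+δ: 0.24·k^(0.24−1) = 0.11, so k_gold = (0.24/0.11)^(1/0.76) ≈ 2.7913.
y_gold = 2.7913^0.24 ≈ 1.2794.
c_gold = y_gold − (n+g+δ)·k_gold = 1.2794 − 0.11·2.7913 ≈ 0.9723.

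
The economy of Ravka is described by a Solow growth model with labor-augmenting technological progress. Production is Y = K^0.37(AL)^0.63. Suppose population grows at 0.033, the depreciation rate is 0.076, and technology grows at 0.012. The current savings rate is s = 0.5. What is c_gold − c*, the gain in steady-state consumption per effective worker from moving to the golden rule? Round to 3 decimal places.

The effective depreciation rate is n + g + δ = 0.033 + 0.012 + 0.076 = 0.121.
Current steady state (s = 0.5): k* = (0.5/0.121)^(1/0.63) ≈ 9.5076, y* = 9.5076^0.37 ≈ 2.3008, c* = (1−0.5)·2.3008 ≈ 1.1504.
Setting f'(k) = n+g+δ gives 0.37·k^(0.37−1) = 0.121, hence k_gold = (0.37/0.121)^(1/0.63) ≈ 5.8952.
y_gold = 5.8952^0.37 ≈ 1.9279, c_gold = y_gold − 0.121·k_gold ≈ 1.2146.
Gain: Δc = 1.2146 − 1.1504 ≈ 0.0642.

Δc ≈ 0.064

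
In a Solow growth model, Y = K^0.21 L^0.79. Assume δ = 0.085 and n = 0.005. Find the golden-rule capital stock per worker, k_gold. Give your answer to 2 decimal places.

k_gold ≈ 2.92

The effective depreciation rate is n + δ = 0.005 + 0.085 = 0.09.
At the golden rule the marginal product of capital equals n+δ: 0.21·k^(0.21−1) = 0.09. Solving, k_gold = (0.21/0.09)^(1/0.79) ≈ 2.9228.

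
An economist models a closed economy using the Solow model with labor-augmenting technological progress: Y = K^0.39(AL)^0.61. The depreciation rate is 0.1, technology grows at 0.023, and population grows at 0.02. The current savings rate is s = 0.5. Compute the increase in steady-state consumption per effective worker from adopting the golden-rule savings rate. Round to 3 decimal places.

n + g + δ = 0.02 + 0.023 + 0.1 = 0.143.
Current steady state (s = 0.5): k* = (0.5/0.143)^(1/0.61) ≈ 7.7840, y* = 7.7840^0.39 ≈ 2.2262, c* = (1−0.5)·2.2262 ≈ 1.1131.
Golden rule sets MPK = n+g+δ: 0.39·k^(0.39−1) = 0.143, so k_gold = (0.39/0.143)^(1/0.61) ≈ 5.1798.
y_gold = 5.1798^0.39 ≈ 1.8992, c_gold = y_gold − 0.143·k_gold ≈ 1.1585.
Gain: Δc = 1.1585 − 1.1131 ≈ 0.0454.

Δc ≈ 0.045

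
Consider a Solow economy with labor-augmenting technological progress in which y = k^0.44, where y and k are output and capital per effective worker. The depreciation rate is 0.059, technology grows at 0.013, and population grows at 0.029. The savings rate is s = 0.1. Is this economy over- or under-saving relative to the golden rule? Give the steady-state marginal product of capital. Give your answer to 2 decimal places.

The effective depreciation rate is n + g + δ = 0.029 + 0.013 + 0.059 = 0.101.
Steady-state k*: s·k^0.44 = 0.101·k gives k* = (0.1/0.101)^(1/0.56) ≈ 0.9824.
MPK = 0.44·0.9824^(-0.56) ≈ 0.4444.
MPK > n+g+δ = 0.101, so the economy is dynamically efficient (under-saving).

under-saving; MPK ≈ 0.44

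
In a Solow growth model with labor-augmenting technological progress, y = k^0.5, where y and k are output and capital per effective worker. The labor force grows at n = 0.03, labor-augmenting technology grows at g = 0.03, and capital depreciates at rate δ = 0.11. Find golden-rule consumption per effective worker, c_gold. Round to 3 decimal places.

n + g + δ = 0.03 + 0.03 + 0.11 = 0.17.
Golden rule sets MPK = n+g+δ: 0.5·k^(0.5−1) = 0.17, so k_gold = (0.5/0.17)^(1/0.5) ≈ 8.6505.
y_gold = 8.6505^0.5 ≈ 2.9412.
c_gold = y_gold − (n+g+δ)·k_gold = 2.9412 − 0.17·8.6505 ≈ 1.4706.

c_gold ≈ 1.471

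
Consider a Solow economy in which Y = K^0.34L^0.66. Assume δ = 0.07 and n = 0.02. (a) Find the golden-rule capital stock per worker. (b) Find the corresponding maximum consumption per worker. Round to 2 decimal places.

(a) k_gold ≈ 7.49; (b) c_gold ≈ 1.31

The effective depreciation rate is n + δ = 0.02 + 0.07 = 0.09.
Setting f'(k) = n+δ gives 0.34·k^(0.34−1) = 0.09, hence k_gold = (0.34/0.09)^(1/0.66) ≈ 7.4920.
y_gold = 7.4920^0.34 ≈ 1.9832; c_gold = y_gold − 0.09·k_gold ≈ 1.3089.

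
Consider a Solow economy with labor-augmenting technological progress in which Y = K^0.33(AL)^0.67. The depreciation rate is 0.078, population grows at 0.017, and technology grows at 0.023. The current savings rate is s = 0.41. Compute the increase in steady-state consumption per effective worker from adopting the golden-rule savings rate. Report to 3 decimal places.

Capital per effective worker breaks even when investment replaces (n + g + δ)·k; here n + g + δ = 0.118.
Current steady state (s = 0.41): k* = (0.41/0.118)^(1/0.67) ≈ 6.4168, y* = 6.4168^0.33 ≈ 1.8468, c* = (1−0.41)·1.8468 ≈ 1.0896.
At the golden rule the marginal product of capital equals n+g+δ: 0.33·k^(0.33−1) = 0.118. Solving, k_gold = (0.33/0.118)^(1/0.67) ≈ 4.6410.
y_gold = 4.6410^0.33 ≈ 1.6595, c_gold = y_gold − 0.118·k_gold ≈ 1.1119.
Gain: Δc = 1.1119 − 1.0896 ≈ 0.0223.

Δc ≈ 0.022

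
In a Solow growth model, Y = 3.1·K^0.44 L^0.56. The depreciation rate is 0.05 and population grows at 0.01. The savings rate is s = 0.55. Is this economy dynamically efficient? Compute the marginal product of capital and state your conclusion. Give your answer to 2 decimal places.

n + δ = 0.01 + 0.05 = 0.06.
Steady-state k*: s·A·k^0.44 = 0.06·k gives k* = (0.55·3.1/0.06)^(1/0.56) ≈ 394.1543.
MPK = 0.44·3.1·394.1543^(-0.56) ≈ 0.0480.
MPK < n+δ = 0.06, so the economy is dynamically inefficient (over-saving).

dynamically inefficient; MPK ≈ 0.05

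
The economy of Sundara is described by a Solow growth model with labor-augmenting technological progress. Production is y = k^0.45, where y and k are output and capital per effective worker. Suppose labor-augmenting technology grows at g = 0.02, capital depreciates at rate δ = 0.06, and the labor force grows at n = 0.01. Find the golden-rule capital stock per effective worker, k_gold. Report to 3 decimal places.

The effective depreciation rate is n + g + δ = 0.01 + 0.02 + 0.06 = 0.09.
Maximizing c = f(k) − (n+g+δ)·k gives f'(k) = n+g+δ, i.e. 0.45·k^(0.45−1) = 0.09, so k_gold = (0.45/0.09)^(1/0.55) ≈ 18.6575.

k_gold ≈ 18.658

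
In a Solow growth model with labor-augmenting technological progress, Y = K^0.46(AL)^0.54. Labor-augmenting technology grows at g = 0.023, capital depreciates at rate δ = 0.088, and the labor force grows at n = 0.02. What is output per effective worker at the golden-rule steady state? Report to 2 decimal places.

Capital per effective worker breaks even when investment replaces (n + g + δ)·k; here n + g + δ = 0.131.
At the golden rule the marginal product of capital equals n+g+δ: 0.46·k^(0.46−1) = 0.131. Solving, k_gold = (0.46/0.131)^(1/0.54) ≈ 10.2367.
Output: y_gold = k_gold^0.46 = 10.2367^0.46 ≈ 2.9152.

y_gold ≈ 2.92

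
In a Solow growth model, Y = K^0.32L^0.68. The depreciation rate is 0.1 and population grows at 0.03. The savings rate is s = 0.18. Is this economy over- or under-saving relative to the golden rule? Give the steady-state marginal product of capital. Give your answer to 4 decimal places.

n + δ = 0.03 + 0.1 = 0.13.
Steady-state k*: s·k^0.32 = 0.13·k gives k* = (0.18/0.13)^(1/0.68) ≈ 1.6138.
MPK = 0.32·1.6138^(-0.68) ≈ 0.2311.
MPK > n+δ = 0.13, so the economy is dynamically efficient (under-saving).

under-saving; MPK ≈ 0.2311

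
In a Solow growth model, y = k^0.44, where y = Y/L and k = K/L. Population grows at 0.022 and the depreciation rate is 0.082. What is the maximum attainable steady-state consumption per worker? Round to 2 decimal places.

Break-even investment rate: n + δ = 0.022 + 0.082 = 0.104.
Maximizing c = f(k) − (n+δ)·k gives f'(k) = n+δ, i.e. 0.44·k^(0.44−1) = 0.104, so k_gold = (0.44/0.104)^(1/0.56) ≈ 13.1403.
y_gold = 13.1403^0.44 ≈ 3.1059.
c_gold = y_gold − (n+δ)·k_gold = 3.1059 − 0.104·13.1403 ≈ 1.7393.

c_gold ≈ 1.74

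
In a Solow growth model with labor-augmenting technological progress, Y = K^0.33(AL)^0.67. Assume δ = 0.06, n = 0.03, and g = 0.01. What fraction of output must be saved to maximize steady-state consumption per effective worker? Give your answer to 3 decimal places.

s_gold = 0.330

The effective depreciation rate is n + g + δ = 0.03 + 0.01 + 0.06 = 0.1.
At the golden rule MPK = n+g+δ, and in any Cobb-Douglas steady state s = (n+g+δ)·k/y = MPK·k/y = capital's share 0.33.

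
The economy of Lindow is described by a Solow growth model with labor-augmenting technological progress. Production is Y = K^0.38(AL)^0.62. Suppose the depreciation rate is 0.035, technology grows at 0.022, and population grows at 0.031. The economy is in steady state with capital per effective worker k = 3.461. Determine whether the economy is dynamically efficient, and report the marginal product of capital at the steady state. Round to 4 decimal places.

Capital per effective worker breaks even when investment replaces (n + g + δ)·k; here n + g + δ = 0.088.
MPK = 0.38·k^(0.38−1) = 0.38·3.461^(-0.62) ≈ 0.1760.
MPK > 0.088, so the economy is dynamically efficient (under-saving).

dynamically efficient; MPK ≈ 0.1760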